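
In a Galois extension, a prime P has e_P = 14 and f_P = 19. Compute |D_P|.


|D_P| = e * f
= 14 * 19
= 266

266


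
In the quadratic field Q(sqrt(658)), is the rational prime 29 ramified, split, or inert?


K = Q(sqrt(658)). Since d mod 4 = 2, disc(K) = 2632.
Check p | disc: 2632 mod 29 = 22.
p does not divide disc. Compute Legendre symbol (d/p):
20^((29-1)/2) mod 29 = 1
(d/p) = 1, so p splits: (p) = P*P' with e=1, f=1, g=2.
Therefore p is split.

split


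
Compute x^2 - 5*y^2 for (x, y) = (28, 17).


x^2 - d*y^2
= 28^2 - 5*17^2
= 784 - 1445
= -661

-661


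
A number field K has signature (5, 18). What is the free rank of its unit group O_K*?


By Dirichlet's unit theorem:
rank = r1 + r2 - 1
= 5 + 18 - 1
= 22

22


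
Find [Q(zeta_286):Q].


The degree equals Euler's totient phi(286).
286 = 2 * 11 * 13
phi(286) = 120

120


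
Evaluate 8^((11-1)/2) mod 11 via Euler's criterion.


p = 11 is prime and the exponent is (p-1)/2 = 5, so by Euler's criterion 8^5 = (8/11) = +1 or -1 mod 11.
Compute by square-and-multiply:
  5 = 4 + 1 (binary 101)
  Repeated squaring mod 11: 8^1 = 8, 8^2 = 9, 8^4 = 4
  8^5 = 8^4 * 8^1 = 4 * 8 mod 11
    4 * 8 = 32 = 10 mod 11
  8^5 = 10 mod 11
Result 10 = p - 1 = -1 mod 11: 8 is a quadratic non-residue mod 11. As a residue in [0, p-1] the value is 10.
8^5 mod 11 = 10

10


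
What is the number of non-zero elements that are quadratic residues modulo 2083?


For prime p, the number of non-zero quadratic residues is (p-1)/2.
= (2083-1)/2
= 1041

1041


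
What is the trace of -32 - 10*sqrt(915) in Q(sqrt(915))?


Tr(a + b*sqrt(d)) = (a + b*sqrt(d)) + (a - b*sqrt(d)) = 2a
= 2 * (-32)
= -64

-64


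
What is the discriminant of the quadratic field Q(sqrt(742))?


For K = Q(sqrt(d)) with d squarefree: disc(K) = d if d = 1 mod 4, and disc(K) = 4d if d = 2 or 3 mod 4.
Here d = 742, and d mod 4 = 2.
d = 2 mod 4, not 1 (O_K = Z[sqrt(d)]), so disc(K) = 4d = 4 * (742) = 2968

2968


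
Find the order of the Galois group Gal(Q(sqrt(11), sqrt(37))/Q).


The 2 square roots of distinct primes are multiplicatively independent over Q,
so [K:Q] = 2^2 and Gal(K/Q) is isomorphic to (Z/2Z)^2.
|Gal| = 2^2 = 4

4


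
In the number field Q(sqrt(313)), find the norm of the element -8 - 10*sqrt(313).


N(a + b*sqrt(d)) = a^2 - d*b^2
= (-8)^2 - (313)*(-10)^2
= 64 - 31300
= -31236

-31236


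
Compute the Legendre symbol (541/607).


p = 607 is prime, so compute (541/607) with the reciprocity algorithm (Jacobi-symbol steps: pull out 2s via (2/n), flip via reciprocity, reduce):
  reciprocity: (541/607) -> +(607/541)
  reduce: (66/541)
  pull out 2: (2/541) = -1  (since 541 mod 8 = 5)
  reciprocity: (33/541) -> +(541/33)
  reduce: (13/33)
  reciprocity: (13/33) -> +(33/13)
  reduce: (7/13)
  reciprocity: (7/13) -> +(13/7)
  reduce: (6/7)
  pull out 2: (2/7) = +1  (since 7 mod 8 = 7)
  reciprocity: (3/7) -> -(7/3)
  reduce: (1/3)
  (1/3) = 1
Product of signs = 1
(541/607) = 1

1


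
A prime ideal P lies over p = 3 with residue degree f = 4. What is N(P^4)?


N(P^a) = p^(a*f)
= 3^(4*4)
= 3^16
= 43046721

43046721


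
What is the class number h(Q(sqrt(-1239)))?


K = Q(sqrt(-1239)). d mod 4 = 1, so D = disc(K) = d = -1239
h(K) equals the number of primitive reduced positive-definite forms (a, b, c) = a*x^2 + b*x*y + c*y^2 with b^2 - 4ac = D,
where reduced means |b| <= a <= c, with b >= 0 whenever |b| = a or a = c, and primitive means gcd(a, b, c) = 1.
Reduced forces 3a^2 <= |D| = 1239, so 1 <= a <= 20; b must have the parity of D, and c = (b^2 - D)/(4a) must be an integer >= a.
Enumerate a = 1..20, b in [-a, a]:
  a=1: (1, 1, 310)  [1]
  a=2: (2, -1, 155), (2, 1, 155)  [2]
  a=3: (3, 3, 104)  [1]
  a=4: (4, -3, 78), (4, 3, 78)  [2]
  a=5: (5, -1, 62), (5, 1, 62)  [2]
  a=6: (6, -3, 52), (6, 3, 52)  [2]
  a=7: (7, 7, 46)  [1]
  a=8: (8, -3, 39), (8, 3, 39)  [2]
  a=9: none
  a=10: (10, -9, 33), (10, -1, 31), (10, 1, 31), (10, 9, 33)  [4]
  a=11: (11, -9, 30), (11, 9, 30)  [2]
  a=12: (12, -3, 26), (12, 3, 26)  [2]
  a=13: (13, -3, 24), (13, 3, 24)  [2]
  a=14: (14, -7, 23), (14, 7, 23)  [2]
  a=15: (15, -9, 22), (15, 9, 22)  [2]
  a=16: (16, -13, 22), (16, 13, 22)  [2]
  a=17: (17, -11, 20), (17, 11, 20)  [2]
  a=18..19: none
  a=20: (20, 19, 20)  [1]
Total reduced forms: 1 + 2 + 1 + 2 + 2 + 2 + 1 + 2 + 4 + 2 + 2 + 2 + 2 + 2 + 2 + 2 + 1 = 32
h = 32

32


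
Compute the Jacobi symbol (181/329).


Compute (181/329) via quadratic reciprocity:
  reciprocity: (181/329) -> +(329/181)
  reduce: (148/181)
  pull out 2: (2/181) = -1  (since 181 mod 8 = 5)
  pull out 2: (2/181) = -1  (since 181 mod 8 = 5)
  reciprocity: (37/181) -> +(181/37)
  reduce: (33/37)
  reciprocity: (33/37) -> +(37/33)
  reduce: (4/33)
  pull out 2: (2/33) = +1  (since 33 mod 8 = 1)
  pull out 2: (2/33) = +1  (since 33 mod 8 = 1)
  (1/33) = 1
Product of signs = 1

1


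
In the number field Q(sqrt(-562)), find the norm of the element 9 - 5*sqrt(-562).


N(a + b*sqrt(d)) = a^2 - d*b^2
= (9)^2 - (-562)*(-5)^2
= 81 + 14050
= 14131

14131


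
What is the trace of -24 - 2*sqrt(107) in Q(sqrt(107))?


Tr(a + b*sqrt(d)) = (a + b*sqrt(d)) + (a - b*sqrt(d)) = 2a
= 2 * (-24)
= -48

-48


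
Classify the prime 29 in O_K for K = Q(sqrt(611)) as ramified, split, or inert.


K = Q(sqrt(611)). Since d mod 4 = 3, disc(K) = 2444.
Check p | disc: 2444 mod 29 = 8.
p does not divide disc. Compute Legendre symbol (d/p):
2^((29-1)/2) mod 29 = -1
(d/p) = -1, so p is inert: (p) stays prime with e=1, f=2, g=1.
Therefore p is inert.

inert


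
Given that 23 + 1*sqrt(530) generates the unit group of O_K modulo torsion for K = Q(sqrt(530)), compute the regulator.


epsilon = 23 + 1*sqrt(530)
= 46.0217
R = ln(46.0217)
= 3.8291

3.8291


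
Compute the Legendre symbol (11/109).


p = 109 is prime, so compute (11/109) with the reciprocity algorithm (Jacobi-symbol steps: pull out 2s via (2/n), flip via reciprocity, reduce):
  reciprocity: (11/109) -> +(109/11)
  reduce: (10/11)
  pull out 2: (2/11) = -1  (since 11 mod 8 = 3)
  reciprocity: (5/11) -> +(11/5)
  reduce: (1/5)
  (1/5) = 1
Product of signs = -1
(11/109) = -1

-1


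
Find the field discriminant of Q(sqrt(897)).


For K = Q(sqrt(d)) with d squarefree: disc(K) = d if d = 1 mod 4, and disc(K) = 4d if d = 2 or 3 mod 4.
Here d = 897, and d mod 4 = 1.
d = 1 mod 4 (O_K = Z[(1+sqrt(d))/2]), so disc(K) = d = 897

897


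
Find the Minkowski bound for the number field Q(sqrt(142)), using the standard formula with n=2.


d = 142, d mod 4 = 2, so disc(K) = 4d = 568; |disc(K)| = 568
Real quadratic field, so n = 2, s = r2 = 0, r1 = 2
M = (n!/n^n) * (4/pi)^s * sqrt(|disc(K)|) = (2!/2^2) * (4/pi)^0 * sqrt(568)
= 0.5 * 1.000000 * 23.832751
= 11.9164

11.9164


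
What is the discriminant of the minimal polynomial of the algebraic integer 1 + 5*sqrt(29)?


The element 1 + 5*sqrt(29) has minimal polynomial:
x^2 - 2*x - 724
Discriminant = (-2)^2 - 4*(-724)
= 4 + 2896
= 2900

2900


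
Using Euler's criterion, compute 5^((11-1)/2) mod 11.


p = 11 is prime and the exponent is (p-1)/2 = 5, so by Euler's criterion 5^5 = (5/11) = +1 or -1 mod 11.
Compute by square-and-multiply:
  5 = 4 + 1 (binary 101)
  Repeated squaring mod 11: 5^1 = 5, 5^2 = 3, 5^4 = 9
  5^5 = 5^4 * 5^1 = 9 * 5 mod 11
    9 * 5 = 45 = 1 mod 11
  5^5 = 1 mod 11
Result 1: 5 is a quadratic residue mod 11.
5^5 mod 11 = 1

1


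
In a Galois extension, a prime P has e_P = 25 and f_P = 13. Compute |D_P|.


|D_P| = e * f
= 25 * 13
= 325

325


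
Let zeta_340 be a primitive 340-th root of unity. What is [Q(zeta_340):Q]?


The degree equals Euler's totient phi(340).
340 = 2^2 * 5 * 17
phi(340) = 128

128


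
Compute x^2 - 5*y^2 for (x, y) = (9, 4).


x^2 - d*y^2
= 9^2 - 5*4^2
= 81 - 80
= 1

1


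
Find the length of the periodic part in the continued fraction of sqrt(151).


Run the CF algorithm for sqrt(151).
a_0 = floor(sqrt(151)) = 12; set m_0=0, q_0=1.
Recurrence: m' = q*a - m,  q' = (d - m'^2)/q,  a' = floor((a_0 + m')/q').
  step 1: m=12, q=7, a=3
  step 2: m=9, q=10, a=2
  step 3: m=11, q=3, a=7
  step 4: m=10, q=17, a=1
  step 5: m=7, q=6, a=3
  step 6: m=11, q=5, a=4
  step 7: m=9, q=14, a=1
  step 8: m=5, q=9, a=1
  step 9: m=4, q=15, a=1
  step 10: m=11, q=2, a=11
  step 11: m=11, q=15, a=1
  step 12: m=4, q=9, a=1
  step 13: m=5, q=14, a=1
  step 14: m=9, q=5, a=4
  step 15: m=11, q=6, a=3
  step 16: m=7, q=17, a=1
  step 17: m=10, q=3, a=7
  step 18: m=11, q=10, a=2
  step 19: m=9, q=7, a=3
  step 20: m=12, q=1, a=24
a_20 = 2*a_0 = 24, so the period closes here.
sqrt(151) = [12; 3, 2, 7, 1, 3, 4, 1, 1, 1, 11, 1, 1, 1, 4, 3, 1, 7, 2, 3, 24]
Period length = 20

20


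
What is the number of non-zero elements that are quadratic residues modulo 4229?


For prime p, the number of non-zero quadratic residues is (p-1)/2.
= (4229-1)/2
= 2114

2114


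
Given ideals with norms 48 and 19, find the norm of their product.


N(IJ) = N(I) * N(J)
= 48 * 19
= 912

912


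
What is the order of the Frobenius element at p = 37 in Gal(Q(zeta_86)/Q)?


The Frobenius at p in Gal(Q(zeta_n)/Q) = (Z/nZ)* is the class of p, so its order is ord_86(37), the smallest k >= 1 with 37^k = 1 mod 86.
n = 86 = 2 * 43, phi(86) = 42; the order divides phi(n).
Divisors of 42: 1, 2, 3, 6, 7, 14, 21, 42
Repeated squaring mod 86: 37^1 = 37, 37^2 = 79, 37^4 = 49, 37^8 = 79, 37^16 = 49, 37^32 = 79
Test divisors in increasing order:
  k=1: 37^1 = 37 mod 86
  k=2: 37^2 = 79 mod 86
  k=3: 37^3 = 79 * 37 = 85 mod 86
  k=6: 37^6 = 49 * 79 = 1 mod 86  <- first divisor giving 1
Order = 6

6


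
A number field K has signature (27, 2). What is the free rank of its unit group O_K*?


By Dirichlet's unit theorem:
rank = r1 + r2 - 1
= 27 + 2 - 1
= 28

28


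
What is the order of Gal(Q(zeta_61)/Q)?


|Gal(Q(zeta_61)/Q)| = phi(61)
= 60

60


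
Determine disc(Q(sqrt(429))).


For K = Q(sqrt(d)) with d squarefree: disc(K) = d if d = 1 mod 4, and disc(K) = 4d if d = 2 or 3 mod 4.
Here d = 429, and d mod 4 = 1.
d = 1 mod 4 (O_K = Z[(1+sqrt(d))/2]), so disc(K) = d = 429

429


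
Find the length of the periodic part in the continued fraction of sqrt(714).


Run the CF algorithm for sqrt(714).
a_0 = floor(sqrt(714)) = 26; set m_0=0, q_0=1.
Recurrence: m' = q*a - m,  q' = (d - m'^2)/q,  a' = floor((a_0 + m')/q').
  step 1: m=26, q=38, a=1
  step 2: m=12, q=15, a=2
  step 3: m=18, q=26, a=1
  step 4: m=8, q=25, a=1
  step 5: m=17, q=17, a=2
  step 6: m=17, q=25, a=1
  step 7: m=8, q=26, a=1
  step 8: m=18, q=15, a=2
  step 9: m=12, q=38, a=1
  step 10: m=26, q=1, a=52
a_10 = 2*a_0 = 52, so the period closes here.
sqrt(714) = [26; 1, 2, 1, 1, 2, 1, 1, 2, 1, 52]
Period length = 10

10


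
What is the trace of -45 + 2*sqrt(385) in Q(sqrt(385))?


Tr(a + b*sqrt(d)) = (a + b*sqrt(d)) + (a - b*sqrt(d)) = 2a
= 2 * (-45)
= -90

-90


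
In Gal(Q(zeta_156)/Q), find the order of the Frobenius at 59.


The Frobenius at p in Gal(Q(zeta_n)/Q) = (Z/nZ)* is the class of p, so its order is ord_156(59), the smallest k >= 1 with 59^k = 1 mod 156.
n = 156 = 2^2 * 3 * 13, phi(156) = 48; the order divides phi(n).
Divisors of 48: 1, 2, 3, 4, 6, 8, 12, 16, 24, 48
Repeated squaring mod 156: 59^1 = 59, 59^2 = 49, 59^4 = 61, 59^8 = 133, 59^16 = 61, 59^32 = 133
Test divisors in increasing order:
  k=1: 59^1 = 59 mod 156
  k=2: 59^2 = 49 mod 156
  k=3: 59^3 = 49 * 59 = 83 mod 156
  k=4: 59^4 = 61 mod 156
  k=6: 59^6 = 61 * 49 = 25 mod 156
  k=8: 59^8 = 133 mod 156
  k=12: 59^12 = 133 * 61 = 1 mod 156  <- first divisor giving 1
Order = 12

12


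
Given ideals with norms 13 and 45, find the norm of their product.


N(IJ) = N(I) * N(J)
= 13 * 45
= 585

585


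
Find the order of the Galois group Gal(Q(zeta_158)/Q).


|Gal(Q(zeta_158)/Q)| = phi(158)
= 78

78


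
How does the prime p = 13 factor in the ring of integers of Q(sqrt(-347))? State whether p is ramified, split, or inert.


K = Q(sqrt(-347)). Since d mod 4 = 1, disc(K) = -347.
Check p | disc: -347 mod 13 = 4.
p does not divide disc. Compute Legendre symbol (d/p):
4^((13-1)/2) mod 13 = 1
(d/p) = 1, so p splits: (p) = P*P' with e=1, f=1, g=2.
Therefore p is split.

split


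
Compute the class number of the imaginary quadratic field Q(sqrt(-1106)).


K = Q(sqrt(-1106)). d mod 4 = 2, so D = disc(K) = 4d = -4424
h(K) equals the number of primitive reduced positive-definite forms (a, b, c) = a*x^2 + b*x*y + c*y^2 with b^2 - 4ac = D,
where reduced means |b| <= a <= c, with b >= 0 whenever |b| = a or a = c, and primitive means gcd(a, b, c) = 1.
Reduced forces 3a^2 <= |D| = 4424, so 1 <= a <= 38; b must have the parity of D, and c = (b^2 - D)/(4a) must be an integer >= a.
Enumerate a = 1..38, b in [-a, a]:
  a=1: (1, 0, 1106)  [1]
  a=2: (2, 0, 553)  [1]
  a=3: (3, -2, 369), (3, 2, 369)  [2]
  a=4: none
  a=5: (5, -4, 222), (5, 4, 222)  [2]
  a=6: (6, -4, 185), (6, 4, 185)  [2]
  a=7: (7, 0, 158)  [1]
  a=8: none
  a=9: (9, -2, 123), (9, 2, 123)  [2]
  a=10: (10, -4, 111), (10, 4, 111)  [2]
  a=11: (11, -8, 102), (11, 8, 102)  [2]
  a=12: none
  a=13: (13, -10, 87), (13, 10, 87)  [2]
  a=14: (14, 0, 79)  [1]
  a=15: (15, -14, 77), (15, -4, 74), (15, 4, 74), (15, 14, 77)  [4]
  a=16: none
  a=17: (17, -8, 66), (17, 8, 66)  [2]
  a=18: (18, -16, 65), (18, 16, 65)  [2]
  a=19..20: none
  a=21: (21, -14, 55), (21, 14, 55)  [2]
  a=22: (22, -8, 51), (22, 8, 51)  [2]
  a=23..24: none
  a=25: (25, -24, 50), (25, 24, 50)  [2]
  a=26: (26, -16, 45), (26, 16, 45)  [2]
  a=27: (27, -2, 41), (27, 2, 41)  [2]
  a=28: none
  a=29: (29, -10, 39), (29, 10, 39)  [2]
  a=30: (30, -16, 39), (30, -4, 37), (30, 4, 37), (30, 16, 39)  [4]
  a=31: (31, -28, 42), (31, 28, 42)  [2]
  a=32: none
  a=33: (33, -14, 35), (33, -8, 34), (33, 8, 34), (33, 14, 35)  [4]
  a=34..38: none
Total reduced forms: 1 + 1 + 2 + 2 + 2 + 1 + 2 + 2 + 2 + 2 + 1 + 4 + 2 + 2 + 2 + 2 + 2 + 2 + 2 + 2 + 4 + 2 + 4 = 48
h = 48

48


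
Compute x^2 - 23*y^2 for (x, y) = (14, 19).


x^2 - d*y^2
= 14^2 - 23*19^2
= 196 - 8303
= -8107

-8107


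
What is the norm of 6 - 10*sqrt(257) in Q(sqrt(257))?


N(a + b*sqrt(d)) = a^2 - d*b^2
= (6)^2 - (257)*(-10)^2
= 36 - 25700
= -25664

-25664


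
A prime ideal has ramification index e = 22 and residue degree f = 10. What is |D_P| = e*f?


|D_P| = e * f
= 22 * 10
= 220

220


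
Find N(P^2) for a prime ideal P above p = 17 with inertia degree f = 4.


N(P^a) = p^(a*f)
= 17^(2*4)
= 17^8
= 6975757441

6975757441


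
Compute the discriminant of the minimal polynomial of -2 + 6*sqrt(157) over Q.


The element -2 + 6*sqrt(157) has minimal polynomial:
x^2 + 4*x - 5648
Discriminant = (4)^2 - 4*(-5648)
= 16 + 22592
= 22608

22608


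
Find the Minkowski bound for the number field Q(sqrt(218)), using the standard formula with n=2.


d = 218, d mod 4 = 2, so disc(K) = 4d = 872; |disc(K)| = 872
Real quadratic field, so n = 2, s = r2 = 0, r1 = 2
M = (n!/n^n) * (4/pi)^s * sqrt(|disc(K)|) = (2!/2^2) * (4/pi)^0 * sqrt(872)
= 0.5 * 1.000000 * 29.529646
= 14.7648

14.7648


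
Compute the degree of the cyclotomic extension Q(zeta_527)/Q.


The degree equals Euler's totient phi(527).
527 = 17 * 31
phi(527) = 480

480


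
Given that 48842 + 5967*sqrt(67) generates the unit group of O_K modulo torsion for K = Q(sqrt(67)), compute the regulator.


epsilon = 48842 + 5967*sqrt(67)
= 97684.0000
R = ln(97684.0000)
= 11.4895

11.4895


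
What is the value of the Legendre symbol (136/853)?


p = 853 is prime, so compute (136/853) with the reciprocity algorithm (Jacobi-symbol steps: pull out 2s via (2/n), flip via reciprocity, reduce):
  pull out 2: (2/853) = -1  (since 853 mod 8 = 5)
  pull out 2: (2/853) = -1  (since 853 mod 8 = 5)
  pull out 2: (2/853) = -1  (since 853 mod 8 = 5)
  reciprocity: (17/853) -> +(853/17)
  reduce: (3/17)
  reciprocity: (3/17) -> +(17/3)
  reduce: (2/3)
  pull out 2: (2/3) = -1  (since 3 mod 8 = 3)
  (1/3) = 1
Product of signs = 1
(136/853) = 1

1


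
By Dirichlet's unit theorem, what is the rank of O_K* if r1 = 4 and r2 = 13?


By Dirichlet's unit theorem:
rank = r1 + r2 - 1
= 4 + 13 - 1
= 16

16


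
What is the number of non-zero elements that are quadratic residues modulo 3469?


For prime p, the number of non-zero quadratic residues is (p-1)/2.
= (3469-1)/2
= 1734

1734


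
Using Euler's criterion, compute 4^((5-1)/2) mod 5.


p = 5 is prime and the exponent is (p-1)/2 = 2, so by Euler's criterion 4^2 = (4/5) = +1 or -1 mod 5.
Compute by square-and-multiply:
  2 = 2 (binary 10)
  Repeated squaring mod 5: 4^1 = 4, 4^2 = 1
  4^2 = 1 mod 5
Result 1: 4 is a quadratic residue mod 5.
4^2 mod 5 = 1

1


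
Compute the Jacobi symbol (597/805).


Compute (597/805) via quadratic reciprocity:
  reciprocity: (597/805) -> +(805/597)
  reduce: (208/597)
  pull out 2: (2/597) = -1  (since 597 mod 8 = 5)
  pull out 2: (2/597) = -1  (since 597 mod 8 = 5)
  pull out 2: (2/597) = -1  (since 597 mod 8 = 5)
  pull out 2: (2/597) = -1  (since 597 mod 8 = 5)
  reciprocity: (13/597) -> +(597/13)
  reduce: (12/13)
  pull out 2: (2/13) = -1  (since 13 mod 8 = 5)
  pull out 2: (2/13) = -1  (since 13 mod 8 = 5)
  reciprocity: (3/13) -> +(13/3)
  reduce: (1/3)
  (1/3) = 1
Product of signs = 1

1


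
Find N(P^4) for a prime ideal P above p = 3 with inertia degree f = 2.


N(P^a) = p^(a*f)
= 3^(4*2)
= 3^8
= 6561

6561


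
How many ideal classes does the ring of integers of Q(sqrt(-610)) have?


K = Q(sqrt(-610)). d mod 4 = 2, so D = disc(K) = 4d = -2440
h(K) equals the number of primitive reduced positive-definite forms (a, b, c) = a*x^2 + b*x*y + c*y^2 with b^2 - 4ac = D,
where reduced means |b| <= a <= c, with b >= 0 whenever |b| = a or a = c, and primitive means gcd(a, b, c) = 1.
Reduced forces 3a^2 <= |D| = 2440, so 1 <= a <= 28; b must have the parity of D, and c = (b^2 - D)/(4a) must be an integer >= a.
Enumerate a = 1..28, b in [-a, a]:
  a=1: (1, 0, 610)  [1]
  a=2: (2, 0, 305)  [1]
  a=3..4: none
  a=5: (5, 0, 122)  [1]
  a=6..9: none
  a=10: (10, 0, 61)  [1]
  a=11..12: none
  a=13: (13, -2, 47), (13, 2, 47)  [2]
  a=14..16: none
  a=17: (17, -12, 38), (17, 12, 38)  [2]
  a=18: none
  a=19: (19, -12, 34), (19, 12, 34)  [2]
  a=20..25: none
  a=26: (26, -24, 29), (26, 24, 29)  [2]
  a=27..28: none
Total reduced forms: 1 + 1 + 1 + 1 + 2 + 2 + 2 + 2 = 12
h = 12

12


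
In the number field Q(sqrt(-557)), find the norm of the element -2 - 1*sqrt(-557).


N(a + b*sqrt(d)) = a^2 - d*b^2
= (-2)^2 - (-557)*(-1)^2
= 4 + 557
= 561

561


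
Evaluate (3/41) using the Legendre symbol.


p = 41 is prime, so compute (3/41) with the reciprocity algorithm (Jacobi-symbol steps: pull out 2s via (2/n), flip via reciprocity, reduce):
  reciprocity: (3/41) -> +(41/3)
  reduce: (2/3)
  pull out 2: (2/3) = -1  (since 3 mod 8 = 3)
  (1/3) = 1
Product of signs = -1
(3/41) = -1

-1


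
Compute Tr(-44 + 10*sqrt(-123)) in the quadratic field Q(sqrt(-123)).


Tr(a + b*sqrt(d)) = (a + b*sqrt(d)) + (a - b*sqrt(d)) = 2a
= 2 * (-44)
= -88

-88


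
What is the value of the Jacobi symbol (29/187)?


Compute (29/187) via quadratic reciprocity:
  reciprocity: (29/187) -> +(187/29)
  reduce: (13/29)
  reciprocity: (13/29) -> +(29/13)
  reduce: (3/13)
  reciprocity: (3/13) -> +(13/3)
  reduce: (1/3)
  (1/3) = 1
Product of signs = 1

1


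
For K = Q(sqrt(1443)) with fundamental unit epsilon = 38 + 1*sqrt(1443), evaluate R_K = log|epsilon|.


epsilon = 38 + 1*sqrt(1443)
= 75.9868
R = ln(75.9868)
= 4.3306

4.3306


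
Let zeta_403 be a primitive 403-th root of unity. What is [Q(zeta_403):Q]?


The degree equals Euler's totient phi(403).
403 = 13 * 31
phi(403) = 360

360


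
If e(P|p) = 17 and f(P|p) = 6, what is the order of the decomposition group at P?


|D_P| = e * f
= 17 * 6
= 102

102


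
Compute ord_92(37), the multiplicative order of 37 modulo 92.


We want ord_92(37), the smallest k >= 1 with 37^k = 1 mod 92.
n = 92 = 2^2 * 23, phi(92) = 44; the order divides phi(n).
Divisors of 44: 1, 2, 4, 11, 22, 44
Repeated squaring mod 92: 37^1 = 37, 37^2 = 81, 37^4 = 29, 37^8 = 13, 37^16 = 77, 37^32 = 41
Test divisors in increasing order:
  k=1: 37^1 = 37 mod 92
  k=2: 37^2 = 81 mod 92
  k=4: 37^4 = 29 mod 92
  k=11: 37^11 = 13 * 81 * 37 = 45 mod 92
  k=22: 37^22 = 77 * 29 * 81 = 1 mod 92  <- first divisor giving 1
Order = 22

22


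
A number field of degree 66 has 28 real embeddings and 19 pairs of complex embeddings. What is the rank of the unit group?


By Dirichlet's unit theorem:
rank = r1 + r2 - 1
= 28 + 19 - 1
= 46

46


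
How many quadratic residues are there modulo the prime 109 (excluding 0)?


For prime p, the number of non-zero quadratic residues is (p-1)/2.
= (109-1)/2
= 54

54


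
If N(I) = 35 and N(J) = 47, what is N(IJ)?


N(IJ) = N(I) * N(J)
= 35 * 47
= 1645

1645


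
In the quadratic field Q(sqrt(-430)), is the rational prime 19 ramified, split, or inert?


K = Q(sqrt(-430)). Since d mod 4 = 2, disc(K) = -1720.
Check p | disc: -1720 mod 19 = 9.
p does not divide disc. Compute Legendre symbol (d/p):
7^((19-1)/2) mod 19 = 1
(d/p) = 1, so p splits: (p) = P*P' with e=1, f=1, g=2.
Therefore p is split.

split


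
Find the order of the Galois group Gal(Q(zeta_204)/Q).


|Gal(Q(zeta_204)/Q)| = phi(204)
= 64

64


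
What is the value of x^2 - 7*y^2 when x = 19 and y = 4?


x^2 - d*y^2
= 19^2 - 7*4^2
= 361 - 112
= 249

249


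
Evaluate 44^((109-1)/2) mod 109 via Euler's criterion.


p = 109 is prime and the exponent is (p-1)/2 = 54, so by Euler's criterion 44^54 = (44/109) = +1 or -1 mod 109.
Compute by square-and-multiply:
  54 = 32 + 16 + 4 + 2 (binary 110110)
  Repeated squaring mod 109: 44^1 = 44, 44^2 = 83, 44^4 = 22, 44^8 = 48, 44^16 = 15, 44^32 = 7
  44^54 = 44^32 * 44^16 * 44^4 * 44^2 = 7 * 15 * 22 * 83 mod 109
    7 * 15 = 105 = 105 mod 109
    105 * 22 = 2310 = 21 mod 109
    21 * 83 = 1743 = 108 mod 109
  44^54 = 108 mod 109
Result 108 = p - 1 = -1 mod 109: 44 is a quadratic non-residue mod 109. As a residue in [0, p-1] the value is 108.
44^54 mod 109 = 108

108


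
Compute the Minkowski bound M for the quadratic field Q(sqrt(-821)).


d = -821, d mod 4 = 3, so disc(K) = 4d = -3284; |disc(K)| = 3284
Imaginary quadratic field, so n = 2, s = r2 = 1, r1 = 0
M = (n!/n^n) * (4/pi)^s * sqrt(|disc(K)|) = (2!/2^2) * (4/pi)^1 * sqrt(3284)
= 0.5 * 1.273240 * 57.306195
= 36.4823

36.4823


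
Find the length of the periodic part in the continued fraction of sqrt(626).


Run the CF algorithm for sqrt(626).
a_0 = floor(sqrt(626)) = 25; set m_0=0, q_0=1.
Recurrence: m' = q*a - m,  q' = (d - m'^2)/q,  a' = floor((a_0 + m')/q').
  step 1: m=25, q=1, a=50
a_1 = 2*a_0 = 50, so the period closes here.
sqrt(626) = [25; 50]
Period length = 1

1


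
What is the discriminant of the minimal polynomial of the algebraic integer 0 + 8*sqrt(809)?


The element 0 + 8*sqrt(809) has minimal polynomial:
x^2 + 0*x - 51776
Discriminant = (0)^2 - 4*(-51776)
= 0 + 207104
= 207104

207104


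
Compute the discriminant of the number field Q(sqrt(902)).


For K = Q(sqrt(d)) with d squarefree: disc(K) = d if d = 1 mod 4, and disc(K) = 4d if d = 2 or 3 mod 4.
Here d = 902, and d mod 4 = 2.
d = 2 mod 4, not 1 (O_K = Z[sqrt(d)]), so disc(K) = 4d = 4 * (902) = 3608

3608


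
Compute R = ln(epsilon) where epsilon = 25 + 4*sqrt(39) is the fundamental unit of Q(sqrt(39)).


epsilon = 25 + 4*sqrt(39)
= 49.9800
R = ln(49.9800)
= 3.9116

3.9116


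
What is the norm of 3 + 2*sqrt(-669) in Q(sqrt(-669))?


N(a + b*sqrt(d)) = a^2 - d*b^2
= (3)^2 - (-669)*(2)^2
= 9 + 2676
= 2685

2685


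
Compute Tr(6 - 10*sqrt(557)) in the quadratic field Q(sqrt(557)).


Tr(a + b*sqrt(d)) = (a + b*sqrt(d)) + (a - b*sqrt(d)) = 2a
= 2 * (6)
= 12

12


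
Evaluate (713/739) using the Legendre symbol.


p = 739 is prime, so compute (713/739) with the reciprocity algorithm (Jacobi-symbol steps: pull out 2s via (2/n), flip via reciprocity, reduce):
  reciprocity: (713/739) -> +(739/713)
  reduce: (26/713)
  pull out 2: (2/713) = +1  (since 713 mod 8 = 1)
  reciprocity: (13/713) -> +(713/13)
  reduce: (11/13)
  reciprocity: (11/13) -> +(13/11)
  reduce: (2/11)
  pull out 2: (2/11) = -1  (since 11 mod 8 = 3)
  (1/11) = 1
Product of signs = -1
(713/739) = -1

-1


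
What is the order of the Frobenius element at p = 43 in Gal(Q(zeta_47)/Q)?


The Frobenius at p in Gal(Q(zeta_n)/Q) = (Z/nZ)* is the class of p, so its order is ord_47(43), the smallest k >= 1 with 43^k = 1 mod 47.
n = 47 = 47, phi(47) = 46; the order divides phi(n).
Divisors of 46: 1, 2, 23, 46
Repeated squaring mod 47: 43^1 = 43, 43^2 = 16, 43^4 = 21, 43^8 = 18, 43^16 = 42, 43^32 = 25
Test divisors in increasing order:
  k=1: 43^1 = 43 mod 47
  k=2: 43^2 = 16 mod 47
  k=23: 43^23 = 42 * 21 * 16 * 43 = 46 mod 47
  k=46: 43^46 = 25 * 18 * 21 * 16 = 1 mod 47  <- first divisor giving 1
Order = 46

46


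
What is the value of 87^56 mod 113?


p = 113 is prime and the exponent is (p-1)/2 = 56, so by Euler's criterion 87^56 = (87/113) = +1 or -1 mod 113.
Compute by square-and-multiply:
  56 = 32 + 16 + 8 (binary 111000)
  Repeated squaring mod 113: 87^1 = 87, 87^2 = 111, 87^4 = 4, 87^8 = 16, 87^16 = 30, 87^32 = 109
  87^56 = 87^32 * 87^16 * 87^8 = 109 * 30 * 16 mod 113
    109 * 30 = 3270 = 106 mod 113
    106 * 16 = 1696 = 1 mod 113
  87^56 = 1 mod 113
Result 1: 87 is a quadratic residue mod 113.
87^56 mod 113 = 1

1


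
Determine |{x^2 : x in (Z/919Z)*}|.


For prime p, the number of non-zero quadratic residues is (p-1)/2.
= (919-1)/2
= 459

459


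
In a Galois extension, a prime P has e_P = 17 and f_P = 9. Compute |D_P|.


|D_P| = e * f
= 17 * 9
= 153

153


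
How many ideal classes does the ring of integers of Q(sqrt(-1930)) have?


K = Q(sqrt(-1930)). d mod 4 = 2, so D = disc(K) = 4d = -7720
h(K) equals the number of primitive reduced positive-definite forms (a, b, c) = a*x^2 + b*x*y + c*y^2 with b^2 - 4ac = D,
where reduced means |b| <= a <= c, with b >= 0 whenever |b| = a or a = c, and primitive means gcd(a, b, c) = 1.
Reduced forces 3a^2 <= |D| = 7720, so 1 <= a <= 50; b must have the parity of D, and c = (b^2 - D)/(4a) must be an integer >= a.
Enumerate a = 1..50, b in [-a, a]:
  a=1: (1, 0, 1930)  [1]
  a=2: (2, 0, 965)  [1]
  a=3..4: none
  a=5: (5, 0, 386)  [1]
  a=6: none
  a=7: (7, -6, 277), (7, 6, 277)  [2]
  a=8..9: none
  a=10: (10, 0, 193)  [1]
  a=11..13: none
  a=14: (14, -8, 139), (14, 8, 139)  [2]
  a=15..16: none
  a=17: (17, -10, 115), (17, 10, 115)  [2]
  a=18..22: none
  a=23: (23, -10, 85), (23, 10, 85)  [2]
  a=24..28: none
  a=29: (29, -20, 70), (29, 20, 70)  [2]
  a=30..33: none
  a=34: (34, -24, 61), (34, 24, 61)  [2]
  a=35: (35, -20, 58), (35, 20, 58)  [2]
  a=36..45: none
  a=46: (46, -36, 49), (46, 36, 49)  [2]
  a=47..50: none
Total reduced forms: 1 + 1 + 1 + 2 + 1 + 2 + 2 + 2 + 2 + 2 + 2 + 2 = 20
h = 20

20


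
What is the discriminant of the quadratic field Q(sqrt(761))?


For K = Q(sqrt(d)) with d squarefree: disc(K) = d if d = 1 mod 4, and disc(K) = 4d if d = 2 or 3 mod 4.
Here d = 761, and d mod 4 = 1.
d = 1 mod 4 (O_K = Z[(1+sqrt(d))/2]), so disc(K) = d = 761

761


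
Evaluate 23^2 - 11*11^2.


x^2 - d*y^2
= 23^2 - 11*11^2
= 529 - 1331
= -802

-802


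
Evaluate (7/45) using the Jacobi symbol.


Compute (7/45) via quadratic reciprocity:
  reciprocity: (7/45) -> +(45/7)
  reduce: (3/7)
  reciprocity: (3/7) -> -(7/3)
  reduce: (1/3)
  (1/3) = 1
Product of signs = -1

-1


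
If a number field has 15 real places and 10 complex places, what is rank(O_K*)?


By Dirichlet's unit theorem:
rank = r1 + r2 - 1
= 15 + 10 - 1
= 24

24


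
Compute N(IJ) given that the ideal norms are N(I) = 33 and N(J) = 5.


N(IJ) = N(I) * N(J)
= 33 * 5
= 165

165


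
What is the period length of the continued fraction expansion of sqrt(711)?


Run the CF algorithm for sqrt(711).
a_0 = floor(sqrt(711)) = 26; set m_0=0, q_0=1.
Recurrence: m' = q*a - m,  q' = (d - m'^2)/q,  a' = floor((a_0 + m')/q').
  step 1: m=26, q=35, a=1
  step 2: m=9, q=18, a=1
  step 3: m=9, q=35, a=1
  step 4: m=26, q=1, a=52
a_4 = 2*a_0 = 52, so the period closes here.
sqrt(711) = [26; 1, 1, 1, 52]
Period length = 4

4


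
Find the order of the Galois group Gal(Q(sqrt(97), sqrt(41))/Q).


The 2 square roots of distinct primes are multiplicatively independent over Q,
so [K:Q] = 2^2 and Gal(K/Q) is isomorphic to (Z/2Z)^2.
|Gal| = 2^2 = 4

4


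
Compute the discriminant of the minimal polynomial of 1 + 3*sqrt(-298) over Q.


The element 1 + 3*sqrt(-298) has minimal polynomial:
x^2 - 2*x + 2683
Discriminant = (-2)^2 - 4*(2683)
= 4 - 10732
= -10728

-10728


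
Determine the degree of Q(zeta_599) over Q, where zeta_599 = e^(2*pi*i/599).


The degree equals Euler's totient phi(599).
599 = 599
phi(599) = 598

598


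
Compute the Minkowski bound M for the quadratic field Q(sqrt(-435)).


d = -435, d mod 4 = 1, so disc(K) = d = -435; |disc(K)| = 435
Imaginary quadratic field, so n = 2, s = r2 = 1, r1 = 0
M = (n!/n^n) * (4/pi)^s * sqrt(|disc(K)|) = (2!/2^2) * (4/pi)^1 * sqrt(435)
= 0.5 * 1.273240 * 20.856654
= 13.2778

13.2778


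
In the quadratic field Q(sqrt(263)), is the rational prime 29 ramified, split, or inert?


K = Q(sqrt(263)). Since d mod 4 = 3, disc(K) = 1052.
Check p | disc: 1052 mod 29 = 8.
p does not divide disc. Compute Legendre symbol (d/p):
2^((29-1)/2) mod 29 = -1
(d/p) = -1, so p is inert: (p) stays prime with e=1, f=2, g=1.
Therefore p is inert.

inert


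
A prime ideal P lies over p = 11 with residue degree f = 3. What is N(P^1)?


N(P^a) = p^(a*f)
= 11^(1*3)
= 11^3
= 1331

1331


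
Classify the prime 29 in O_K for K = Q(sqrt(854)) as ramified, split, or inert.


K = Q(sqrt(854)). Since d mod 4 = 2, disc(K) = 3416.
Check p | disc: 3416 mod 29 = 23.
p does not divide disc. Compute Legendre symbol (d/p):
13^((29-1)/2) mod 29 = 1
(d/p) = 1, so p splits: (p) = P*P' with e=1, f=1, g=2.
Therefore p is split.

split


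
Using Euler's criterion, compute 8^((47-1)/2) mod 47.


p = 47 is prime and the exponent is (p-1)/2 = 23, so by Euler's criterion 8^23 = (8/47) = +1 or -1 mod 47.
Compute by square-and-multiply:
  23 = 16 + 4 + 2 + 1 (binary 10111)
  Repeated squaring mod 47: 8^1 = 8, 8^2 = 17, 8^4 = 7, 8^8 = 2, 8^16 = 4
  8^23 = 8^16 * 8^4 * 8^2 * 8^1 = 4 * 7 * 17 * 8 mod 47
    4 * 7 = 28 = 28 mod 47
    28 * 17 = 476 = 6 mod 47
    6 * 8 = 48 = 1 mod 47
  8^23 = 1 mod 47
Result 1: 8 is a quadratic residue mod 47.
8^23 mod 47 = 1

1


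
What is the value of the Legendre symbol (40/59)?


p = 59 is prime, so compute (40/59) with the reciprocity algorithm (Jacobi-symbol steps: pull out 2s via (2/n), flip via reciprocity, reduce):
  pull out 2: (2/59) = -1  (since 59 mod 8 = 3)
  pull out 2: (2/59) = -1  (since 59 mod 8 = 3)
  pull out 2: (2/59) = -1  (since 59 mod 8 = 3)
  reciprocity: (5/59) -> +(59/5)
  reduce: (4/5)
  pull out 2: (2/5) = -1  (since 5 mod 8 = 5)
  pull out 2: (2/5) = -1  (since 5 mod 8 = 5)
  (1/5) = 1
Product of signs = -1
(40/59) = -1

-1


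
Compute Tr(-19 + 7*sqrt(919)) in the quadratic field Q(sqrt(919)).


Tr(a + b*sqrt(d)) = (a + b*sqrt(d)) + (a - b*sqrt(d)) = 2a
= 2 * (-19)
= -38

-38


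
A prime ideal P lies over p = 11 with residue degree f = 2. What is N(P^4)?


N(P^a) = p^(a*f)
= 11^(4*2)
= 11^8
= 214358881

214358881


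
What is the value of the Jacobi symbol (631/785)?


Compute (631/785) via quadratic reciprocity:
  reciprocity: (631/785) -> +(785/631)
  reduce: (154/631)
  pull out 2: (2/631) = +1  (since 631 mod 8 = 7)
  reciprocity: (77/631) -> +(631/77)
  reduce: (15/77)
  reciprocity: (15/77) -> +(77/15)
  reduce: (2/15)
  pull out 2: (2/15) = +1  (since 15 mod 8 = 7)
  (1/15) = 1
Product of signs = 1

1


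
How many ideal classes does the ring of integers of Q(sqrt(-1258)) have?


K = Q(sqrt(-1258)). d mod 4 = 2, so D = disc(K) = 4d = -5032
h(K) equals the number of primitive reduced positive-definite forms (a, b, c) = a*x^2 + b*x*y + c*y^2 with b^2 - 4ac = D,
where reduced means |b| <= a <= c, with b >= 0 whenever |b| = a or a = c, and primitive means gcd(a, b, c) = 1.
Reduced forces 3a^2 <= |D| = 5032, so 1 <= a <= 40; b must have the parity of D, and c = (b^2 - D)/(4a) must be an integer >= a.
Enumerate a = 1..40, b in [-a, a]:
  a=1: (1, 0, 1258)  [1]
  a=2: (2, 0, 629)  [1]
  a=3..6: none
  a=7: (7, -6, 181), (7, 6, 181)  [2]
  a=8..12: none
  a=13: (13, -8, 98), (13, 8, 98)  [2]
  a=14: (14, -8, 91), (14, 8, 91)  [2]
  a=15..16: none
  a=17: (17, 0, 74)  [1]
  a=18..25: none
  a=26: (26, -8, 49), (26, 8, 49)  [2]
  a=27..33: none
  a=34: (34, 0, 37)  [1]
  a=35..40: none
Total reduced forms: 1 + 1 + 2 + 2 + 2 + 1 + 2 + 1 = 12
h = 12

12


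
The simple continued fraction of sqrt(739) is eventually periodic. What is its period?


Run the CF algorithm for sqrt(739).
a_0 = floor(sqrt(739)) = 27; set m_0=0, q_0=1.
Recurrence: m' = q*a - m,  q' = (d - m'^2)/q,  a' = floor((a_0 + m')/q').
  step 1: m=27, q=10, a=5
  step 2: m=23, q=21, a=2
  step 3: m=19, q=18, a=2
  step 4: m=17, q=25, a=1
  step 5: m=8, q=27, a=1
  step 6: m=19, q=14, a=3
  step 7: m=23, q=15, a=3
  step 8: m=22, q=17, a=2
  step 9: m=12, q=35, a=1
  step 10: m=23, q=6, a=8
  step 11: m=25, q=19, a=2
  step 12: m=13, q=30, a=1
  step 13: m=17, q=15, a=2
  step 14: m=13, q=38, a=1
  step 15: m=25, q=3, a=17
  step 16: m=26, q=21, a=2
  step 17: m=16, q=23, a=1
  step 18: m=7, q=30, a=1
  step 19: m=23, q=7, a=7
  step 20: m=26, q=9, a=5
  step 21: m=19, q=42, a=1
  step 22: m=23, q=5, a=10
  step 23: m=27, q=2, a=27
  step 24: m=27, q=5, a=10
  step 25: m=23, q=42, a=1
  step 26: m=19, q=9, a=5
  step 27: m=26, q=7, a=7
  step 28: m=23, q=30, a=1
  step 29: m=7, q=23, a=1
  step 30: m=16, q=21, a=2
  step 31: m=26, q=3, a=17
  step 32: m=25, q=38, a=1
  step 33: m=13, q=15, a=2
  step 34: m=17, q=30, a=1
  step 35: m=13, q=19, a=2
  step 36: m=25, q=6, a=8
  step 37: m=23, q=35, a=1
  step 38: m=12, q=17, a=2
  step 39: m=22, q=15, a=3
  step 40: m=23, q=14, a=3
  step 41: m=19, q=27, a=1
  step 42: m=8, q=25, a=1
  step 43: m=17, q=18, a=2
  step 44: m=19, q=21, a=2
  step 45: m=23, q=10, a=5
  step 46: m=27, q=1, a=54
a_46 = 2*a_0 = 54, so the period closes here.
sqrt(739) = [27; 5, 2, 2, 1, 1, 3, 3, 2, 1, 8, 2, 1, 2, 1, 17, 2, 1, 1, 7, 5, 1, 10, 27, 10, 1, 5, 7, 1, 1, 2, 17, 1, 2, 1, 2, 8, 1, 2, 3, 3, 1, 1, 2, 2, 5, 54]
Period length = 46

46


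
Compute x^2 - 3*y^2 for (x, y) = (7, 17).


x^2 - d*y^2
= 7^2 - 3*17^2
= 49 - 867
= -818

-818


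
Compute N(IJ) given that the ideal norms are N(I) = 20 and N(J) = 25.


N(IJ) = N(I) * N(J)
= 20 * 25
= 500

500


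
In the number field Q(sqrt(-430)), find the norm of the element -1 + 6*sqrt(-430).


N(a + b*sqrt(d)) = a^2 - d*b^2
= (-1)^2 - (-430)*(6)^2
= 1 + 15480
= 15481

15481


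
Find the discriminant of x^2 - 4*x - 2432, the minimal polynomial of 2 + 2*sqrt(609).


The element 2 + 2*sqrt(609) has minimal polynomial:
x^2 - 4*x - 2432
Discriminant = (-4)^2 - 4*(-2432)
= 16 + 9728
= 9744

9744


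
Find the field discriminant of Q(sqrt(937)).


For K = Q(sqrt(d)) with d squarefree: disc(K) = d if d = 1 mod 4, and disc(K) = 4d if d = 2 or 3 mod 4.
Here d = 937, and d mod 4 = 1.
d = 1 mod 4 (O_K = Z[(1+sqrt(d))/2]), so disc(K) = d = 937

937


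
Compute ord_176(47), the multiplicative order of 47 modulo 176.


We want ord_176(47), the smallest k >= 1 with 47^k = 1 mod 176.
n = 176 = 2^4 * 11, phi(176) = 80; the order divides phi(n).
Divisors of 80: 1, 2, 4, 5, 8, 10, 16, 20, 40, 80
Repeated squaring mod 176: 47^1 = 47, 47^2 = 97, 47^4 = 81, 47^8 = 49, 47^16 = 113, 47^32 = 97, 47^64 = 81
Test divisors in increasing order:
  k=1: 47^1 = 47 mod 176
  k=2: 47^2 = 97 mod 176
  k=4: 47^4 = 81 mod 176
  k=5: 47^5 = 81 * 47 = 111 mod 176
  k=8: 47^8 = 49 mod 176
  k=10: 47^10 = 49 * 97 = 1 mod 176  <- first divisor giving 1
Order = 10

10


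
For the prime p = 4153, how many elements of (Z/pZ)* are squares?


For prime p, the number of non-zero quadratic residues is (p-1)/2.
= (4153-1)/2
= 2076

2076


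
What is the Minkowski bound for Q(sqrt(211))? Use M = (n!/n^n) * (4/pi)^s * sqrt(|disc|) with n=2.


d = 211, d mod 4 = 3, so disc(K) = 4d = 844; |disc(K)| = 844
Real quadratic field, so n = 2, s = r2 = 0, r1 = 2
M = (n!/n^n) * (4/pi)^s * sqrt(|disc(K)|) = (2!/2^2) * (4/pi)^0 * sqrt(844)
= 0.5 * 1.000000 * 29.051678
= 14.5258

14.5258


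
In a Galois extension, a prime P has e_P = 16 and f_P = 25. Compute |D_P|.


|D_P| = e * f
= 16 * 25
= 400

400


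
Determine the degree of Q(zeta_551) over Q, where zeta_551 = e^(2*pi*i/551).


The degree equals Euler's totient phi(551).
551 = 19 * 29
phi(551) = 504

504


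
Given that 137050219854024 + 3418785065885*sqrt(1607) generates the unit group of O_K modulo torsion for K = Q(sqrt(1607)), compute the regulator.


epsilon = 137050219854024 + 3418785065885*sqrt(1607)
= 2.7410e+14
R = ln(2.7410e+14)
= 33.2445

33.2445


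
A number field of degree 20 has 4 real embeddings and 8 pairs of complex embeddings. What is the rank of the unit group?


By Dirichlet's unit theorem:
rank = r1 + r2 - 1
= 4 + 8 - 1
= 11

11


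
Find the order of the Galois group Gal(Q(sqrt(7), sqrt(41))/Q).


The 2 square roots of distinct primes are multiplicatively independent over Q,
so [K:Q] = 2^2 and Gal(K/Q) is isomorphic to (Z/2Z)^2.
|Gal| = 2^2 = 4

4


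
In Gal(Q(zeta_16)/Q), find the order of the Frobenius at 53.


The Frobenius at p in Gal(Q(zeta_n)/Q) = (Z/nZ)* is the class of p, so its order is ord_16(53), the smallest k >= 1 with 53^k = 1 mod 16.
n = 16 = 2^4, phi(16) = 8; the order divides phi(n).
Divisors of 8: 1, 2, 4, 8
Repeated squaring mod 16: 53^1 = 5, 53^2 = 9, 53^4 = 1, 53^8 = 1
Test divisors in increasing order:
  k=1: 53^1 = 5 mod 16
  k=2: 53^2 = 9 mod 16
  k=4: 53^4 = 1 mod 16  <- first divisor giving 1
Order = 4

4


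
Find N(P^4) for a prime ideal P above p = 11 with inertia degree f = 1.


N(P^a) = p^(a*f)
= 11^(4*1)
= 11^4
= 14641

14641


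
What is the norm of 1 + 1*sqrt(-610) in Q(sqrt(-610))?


N(a + b*sqrt(d)) = a^2 - d*b^2
= (1)^2 - (-610)*(1)^2
= 1 + 610
= 611

611


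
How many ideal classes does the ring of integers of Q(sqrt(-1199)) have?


K = Q(sqrt(-1199)). d mod 4 = 1, so D = disc(K) = d = -1199
h(K) equals the number of primitive reduced positive-definite forms (a, b, c) = a*x^2 + b*x*y + c*y^2 with b^2 - 4ac = D,
where reduced means |b| <= a <= c, with b >= 0 whenever |b| = a or a = c, and primitive means gcd(a, b, c) = 1.
Reduced forces 3a^2 <= |D| = 1199, so 1 <= a <= 19; b must have the parity of D, and c = (b^2 - D)/(4a) must be an integer >= a.
Enumerate a = 1..19, b in [-a, a]:
  a=1: (1, 1, 300)  [1]
  a=2: (2, -1, 150), (2, 1, 150)  [2]
  a=3: (3, -1, 100), (3, 1, 100)  [2]
  a=4: (4, -1, 75), (4, 1, 75)  [2]
  a=5: (5, -1, 60), (5, 1, 60)  [2]
  a=6: (6, -5, 51), (6, -1, 50), (6, 1, 50), (6, 5, 51)  [4]
  a=7: none
  a=8: (8, -7, 39), (8, 7, 39)  [2]
  a=9: (9, -5, 34), (9, 5, 34)  [2]
  a=10: (10, -9, 32), (10, -1, 30), (10, 1, 30), (10, 9, 32)  [4]
  a=11: (11, 11, 30)  [1]
  a=12: (12, -7, 26), (12, -1, 25), (12, 1, 25), (12, 7, 26)  [4]
  a=13: (13, -7, 24), (13, 7, 24)  [2]
  a=14: none
  a=15: (15, -11, 22), (15, -1, 20), (15, 1, 20), (15, 11, 22)  [4]
  a=16: (16, -9, 20), (16, 9, 20)  [2]
  a=17: (17, -5, 18), (17, 5, 18)  [2]
  a=18: (18, -13, 19), (18, 13, 19)  [2]
  a=19: none
Total reduced forms: 1 + 2 + 2 + 2 + 2 + 4 + 2 + 2 + 4 + 1 + 4 + 2 + 4 + 2 + 2 + 2 = 38
h = 38

38


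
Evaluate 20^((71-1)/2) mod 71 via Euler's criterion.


p = 71 is prime and the exponent is (p-1)/2 = 35, so by Euler's criterion 20^35 = (20/71) = +1 or -1 mod 71.
Compute by square-and-multiply:
  35 = 32 + 2 + 1 (binary 100011)
  Repeated squaring mod 71: 20^1 = 20, 20^2 = 45, 20^4 = 37, 20^8 = 20, 20^16 = 45, 20^32 = 37
  20^35 = 20^32 * 20^2 * 20^1 = 37 * 45 * 20 mod 71
    37 * 45 = 1665 = 32 mod 71
    32 * 20 = 640 = 1 mod 71
  20^35 = 1 mod 71
Result 1: 20 is a quadratic residue mod 71.
20^35 mod 71 = 1

1
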